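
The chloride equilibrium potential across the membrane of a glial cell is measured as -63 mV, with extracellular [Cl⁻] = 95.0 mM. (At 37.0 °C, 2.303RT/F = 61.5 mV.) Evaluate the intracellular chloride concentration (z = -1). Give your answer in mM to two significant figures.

9.0 mM

Nernst: E = (61.5/-1) · log₁₀([out]/[in]), so log₁₀([out]/[in]) = -63.0 × -1 / 61.5 = 1.0244.
[out]/[in] = 10^(1.0244) = 10.58.
[in] = 95.0 / 10.58 = 8.981 mM.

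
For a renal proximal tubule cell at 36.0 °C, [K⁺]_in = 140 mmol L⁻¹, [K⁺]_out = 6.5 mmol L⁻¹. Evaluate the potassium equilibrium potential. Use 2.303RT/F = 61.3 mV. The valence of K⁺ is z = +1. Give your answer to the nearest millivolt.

E = (61.3/z) · log₁₀([K⁺]_out/[K⁺]_in) with z = +1.
= (61.3/1) · log₁₀(6.5/140) = 61.30 · log₁₀(0.04643)
= 61.30 · (-1.3332) = -81.73 mV

-82 mV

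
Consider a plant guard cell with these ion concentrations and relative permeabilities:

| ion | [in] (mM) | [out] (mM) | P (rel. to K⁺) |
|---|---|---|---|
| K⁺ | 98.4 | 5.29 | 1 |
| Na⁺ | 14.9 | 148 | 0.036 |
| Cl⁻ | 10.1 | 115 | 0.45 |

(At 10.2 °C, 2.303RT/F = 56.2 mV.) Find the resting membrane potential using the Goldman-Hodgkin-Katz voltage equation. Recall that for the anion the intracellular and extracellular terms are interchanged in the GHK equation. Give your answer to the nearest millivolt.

Vm = 56.2 · log₁₀[(Σ P·[cation]ₒ + Σ P·[anion]ᵢ) / (Σ P·[cation]ᵢ + Σ P·[anion]ₒ)]
Numerator = 1×5.29 + 0.036×148 + 0.45×10.1 = 15.16
Denominator = 1×98.4 + 0.036×14.9 + 0.45×115 = 150.7
Vm = 56.2 · log₁₀(0.10063) = 56.2 × (-0.9973) = -56.05 mV

-56 mV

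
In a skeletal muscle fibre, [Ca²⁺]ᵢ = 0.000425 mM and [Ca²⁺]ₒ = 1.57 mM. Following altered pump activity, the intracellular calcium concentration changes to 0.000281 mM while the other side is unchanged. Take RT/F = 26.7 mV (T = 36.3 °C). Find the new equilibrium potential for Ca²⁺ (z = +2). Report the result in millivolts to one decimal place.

After the shift: [Ca²⁺]_out = 1.57, [Ca²⁺]_in = 0.000281 mM.
E_new = (26.7/2)·ln(1.57/0.000281) = 13.35 · (8.6282) = 115.19 mV

115.2 mV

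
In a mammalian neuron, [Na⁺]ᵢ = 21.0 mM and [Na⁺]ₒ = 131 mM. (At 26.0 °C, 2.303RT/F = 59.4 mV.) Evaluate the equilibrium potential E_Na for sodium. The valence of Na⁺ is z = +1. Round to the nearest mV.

E = (59.4/z) · log₁₀([Na⁺]_out/[Na⁺]_in) with z = +1.
= (59.4/1) · log₁₀(131/21.0) = 59.40 · log₁₀(6.238)
= 59.40 · (0.7951) = 47.23 mV

47 mV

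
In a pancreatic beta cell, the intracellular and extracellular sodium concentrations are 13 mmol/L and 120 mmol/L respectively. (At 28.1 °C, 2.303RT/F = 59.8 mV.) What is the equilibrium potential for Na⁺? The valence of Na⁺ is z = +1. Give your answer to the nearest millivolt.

58 mV

E = (59.8/z) · log₁₀([Na⁺]_out/[Na⁺]_in) with z = +1.
= (59.8/1) · log₁₀(120/13) = 59.80 · log₁₀(9.231)
= 59.80 · (0.9652) = 57.72 mV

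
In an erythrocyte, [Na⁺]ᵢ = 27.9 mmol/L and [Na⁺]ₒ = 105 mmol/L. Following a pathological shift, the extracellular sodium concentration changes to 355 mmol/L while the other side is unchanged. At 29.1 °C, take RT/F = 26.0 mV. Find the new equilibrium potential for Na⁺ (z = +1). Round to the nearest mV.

After the shift: [Na⁺]_out = 355, [Na⁺]_in = 27.9 mmol/L.
E_new = (26.0/1)·ln(355/27.9) = 26.00 · (2.5435) = 66.13 mV

66 mV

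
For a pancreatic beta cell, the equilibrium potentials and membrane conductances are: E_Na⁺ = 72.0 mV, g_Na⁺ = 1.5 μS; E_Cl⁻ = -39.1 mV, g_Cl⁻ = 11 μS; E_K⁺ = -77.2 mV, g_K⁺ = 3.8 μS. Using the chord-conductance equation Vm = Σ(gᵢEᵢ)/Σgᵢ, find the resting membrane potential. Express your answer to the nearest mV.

Σ gᵢEᵢ = 1.5·(72.0) + 11·(-39.1) + 3.8·(-77.2) = -615.46
Σ gᵢ = 1.5 + 11 + 3.8 = 16.3
Vm = -615.46 / 16.3 = -37.76 mV

-38 mV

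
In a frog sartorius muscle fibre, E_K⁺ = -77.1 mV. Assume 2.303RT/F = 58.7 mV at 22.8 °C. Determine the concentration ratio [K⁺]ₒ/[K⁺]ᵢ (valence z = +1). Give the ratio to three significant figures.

0.0486

log₁₀([out]/[in]) = E·z/(58.7) = -77.1 × 1 / 58.7 = -1.3135
[out]/[in] = 10^(-1.3135) = 0.04859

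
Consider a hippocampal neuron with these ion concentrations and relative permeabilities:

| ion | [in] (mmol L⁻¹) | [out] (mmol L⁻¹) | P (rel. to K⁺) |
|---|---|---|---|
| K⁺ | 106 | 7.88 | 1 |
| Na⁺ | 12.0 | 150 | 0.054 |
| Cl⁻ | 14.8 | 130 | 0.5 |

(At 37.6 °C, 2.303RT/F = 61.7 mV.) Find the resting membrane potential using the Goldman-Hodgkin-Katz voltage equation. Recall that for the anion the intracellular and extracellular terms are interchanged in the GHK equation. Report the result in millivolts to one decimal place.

-53.4 mV

Vm = 61.7 · log₁₀[(Σ P·[cation]ₒ + Σ P·[anion]ᵢ) / (Σ P·[cation]ᵢ + Σ P·[anion]ₒ)]
Numerator = 1×7.88 + 0.054×150 + 0.5×14.8 = 23.38
Denominator = 1×106 + 0.054×12.0 + 0.5×130 = 171.6
Vm = 61.7 · log₁₀(0.13621) = 61.7 × (-0.8658) = -53.42 mV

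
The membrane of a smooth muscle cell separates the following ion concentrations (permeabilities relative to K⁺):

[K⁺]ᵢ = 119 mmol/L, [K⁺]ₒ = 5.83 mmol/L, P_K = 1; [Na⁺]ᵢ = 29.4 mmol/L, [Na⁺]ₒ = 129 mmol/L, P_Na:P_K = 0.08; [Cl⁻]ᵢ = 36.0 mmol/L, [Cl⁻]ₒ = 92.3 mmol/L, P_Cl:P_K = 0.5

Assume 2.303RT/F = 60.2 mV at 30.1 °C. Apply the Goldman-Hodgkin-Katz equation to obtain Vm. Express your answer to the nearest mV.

-42 mV

Vm = 60.2 · log₁₀[(Σ P·[cation]ₒ + Σ P·[anion]ᵢ) / (Σ P·[cation]ᵢ + Σ P·[anion]ₒ)]
Numerator = 1×5.83 + 0.08×129 + 0.5×36.0 = 34.15
Denominator = 1×119 + 0.08×29.4 + 0.5×92.3 = 167.5
Vm = 60.2 · log₁₀(0.20388) = 60.2 × (-0.6906) = -41.58 mV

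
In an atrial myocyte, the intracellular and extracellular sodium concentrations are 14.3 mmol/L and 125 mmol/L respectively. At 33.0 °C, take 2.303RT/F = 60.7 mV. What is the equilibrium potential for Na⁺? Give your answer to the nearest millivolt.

E = (60.7/z) · log₁₀([Na⁺]_out/[Na⁺]_in) with z = +1.
= (60.7/1) · log₁₀(125/14.3) = 60.70 · log₁₀(8.741)
= 60.70 · (0.9416) = 57.15 mV

57 mV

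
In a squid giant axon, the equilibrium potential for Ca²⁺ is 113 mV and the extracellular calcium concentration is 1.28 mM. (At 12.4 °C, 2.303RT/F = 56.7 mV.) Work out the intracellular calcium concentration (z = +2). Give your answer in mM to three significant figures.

Nernst: E = (56.7/2) · log₁₀([out]/[in]), so log₁₀([out]/[in]) = 113.0 × 2 / 56.7 = 3.9859.
[out]/[in] = 10^(3.9859) = 9680.
[in] = 1.28 / 9680 = 0.0001322 mM.

0.000132 mM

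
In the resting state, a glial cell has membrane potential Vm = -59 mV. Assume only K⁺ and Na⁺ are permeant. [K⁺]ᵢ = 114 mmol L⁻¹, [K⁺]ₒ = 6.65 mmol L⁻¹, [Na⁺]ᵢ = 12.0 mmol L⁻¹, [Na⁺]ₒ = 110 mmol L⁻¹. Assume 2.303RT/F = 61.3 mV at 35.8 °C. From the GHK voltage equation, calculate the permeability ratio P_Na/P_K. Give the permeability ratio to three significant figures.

0.0532

Let α = P_Na/P_K. GHK: Vm = 61.3·log₁₀[(Kₒ + α·Naₒ)/(Kᵢ + α·Naᵢ)].
10^(Vm/61.3) = 10^(-59.0/61.3) = 0.10902
So 0.10902·(Kᵢ + α·Naᵢ) = Kₒ + α·Naₒ → α = (0.10902·114.0 − 6.65) / (110.0 − 0.10902·12.0)
α = (12.43 − 6.65) / (110.0 − 1.308) = 5.779/108.7 = 0.05317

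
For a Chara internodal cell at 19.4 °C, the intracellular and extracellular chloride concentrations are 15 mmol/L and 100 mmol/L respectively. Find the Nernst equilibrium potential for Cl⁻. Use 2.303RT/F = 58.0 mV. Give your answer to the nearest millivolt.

E = (58.0/z) · log₁₀([Cl⁻]_out/[Cl⁻]_in) with z = -1.
For an anion, dividing by z = -1 reverses the sign.
= (58.0/-1) · log₁₀(100/15) = -58.00 · log₁₀(6.667)
= -58.00 · (0.8239) = -47.79 mV

-48 mV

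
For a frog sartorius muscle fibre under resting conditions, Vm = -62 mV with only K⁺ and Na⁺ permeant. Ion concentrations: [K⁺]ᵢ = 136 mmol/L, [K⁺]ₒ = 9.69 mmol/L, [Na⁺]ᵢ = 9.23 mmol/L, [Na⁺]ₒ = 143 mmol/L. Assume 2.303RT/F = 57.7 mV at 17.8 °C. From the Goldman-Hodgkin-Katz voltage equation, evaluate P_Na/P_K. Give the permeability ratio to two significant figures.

Let α = P_Na/P_K. GHK: Vm = 57.7·log₁₀[(Kₒ + α·Naₒ)/(Kᵢ + α·Naᵢ)].
10^(Vm/57.7) = 10^(-62.0/57.7) = 0.084232
So 0.084232·(Kᵢ + α·Naᵢ) = Kₒ + α·Naₒ → α = (0.084232·136.0 − 9.69) / (143.0 − 0.084232·9.23)
α = (11.46 − 9.69) / (143.0 − 0.7775) = 1.766/142.2 = 0.01241

0.012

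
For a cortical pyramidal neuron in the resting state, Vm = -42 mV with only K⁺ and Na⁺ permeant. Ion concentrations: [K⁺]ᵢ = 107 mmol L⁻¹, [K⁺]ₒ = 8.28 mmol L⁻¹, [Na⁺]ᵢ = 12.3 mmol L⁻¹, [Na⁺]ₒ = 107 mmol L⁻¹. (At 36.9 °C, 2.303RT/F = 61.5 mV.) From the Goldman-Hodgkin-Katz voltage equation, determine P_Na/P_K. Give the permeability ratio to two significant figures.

Let α = P_Na/P_K. GHK: Vm = 61.5·log₁₀[(Kₒ + α·Naₒ)/(Kᵢ + α·Naᵢ)].
10^(Vm/61.5) = 10^(-42.0/61.5) = 0.20753
So 0.20753·(Kᵢ + α·Naᵢ) = Kₒ + α·Naₒ → α = (0.20753·107.0 − 8.28) / (107.0 − 0.20753·12.3)
α = (22.21 − 8.28) / (107.0 − 2.553) = 13.93/104.4 = 0.1333

0.13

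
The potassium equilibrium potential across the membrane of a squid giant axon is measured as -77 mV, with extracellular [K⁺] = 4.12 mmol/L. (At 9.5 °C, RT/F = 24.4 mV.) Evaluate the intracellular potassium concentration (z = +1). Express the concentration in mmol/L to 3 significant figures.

Nernst: E = (24.4/1) · ln([out]/[in]), so ln([out]/[in]) = -77.0 × 1 / 24.4 = -3.1557.
[out]/[in] = e^(-3.1557) = 0.04261.
[in] = 4.12 / 0.04261 = 96.7 mmol/L.

96.7 mmol/L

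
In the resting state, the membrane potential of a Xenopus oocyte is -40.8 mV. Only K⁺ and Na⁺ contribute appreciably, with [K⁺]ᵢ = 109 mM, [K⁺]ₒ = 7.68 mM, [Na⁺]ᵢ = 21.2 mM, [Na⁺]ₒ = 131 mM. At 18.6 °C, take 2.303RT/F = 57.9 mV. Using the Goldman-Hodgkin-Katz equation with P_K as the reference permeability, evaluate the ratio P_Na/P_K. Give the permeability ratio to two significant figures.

Let α = P_Na/P_K. GHK: Vm = 57.9·log₁₀[(Kₒ + α·Naₒ)/(Kᵢ + α·Naᵢ)].
10^(Vm/57.9) = 10^(-40.8/57.9) = 0.1974
So 0.1974·(Kᵢ + α·Naᵢ) = Kₒ + α·Naₒ → α = (0.1974·109.0 − 7.68) / (131.0 − 0.1974·21.2)
α = (21.52 − 7.68) / (131.0 − 4.185) = 13.84/126.8 = 0.1091

0.11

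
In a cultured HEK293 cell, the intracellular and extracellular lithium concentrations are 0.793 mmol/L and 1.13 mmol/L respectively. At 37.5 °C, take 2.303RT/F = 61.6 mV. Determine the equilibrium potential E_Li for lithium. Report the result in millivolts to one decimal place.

E = (61.6/z) · log₁₀([Li⁺]_out/[Li⁺]_in) with z = +1.
= (61.6/1) · log₁₀(1.13/0.793) = 61.60 · log₁₀(1.425)
= 61.60 · (0.1538) = 9.47 mV

9.5 mV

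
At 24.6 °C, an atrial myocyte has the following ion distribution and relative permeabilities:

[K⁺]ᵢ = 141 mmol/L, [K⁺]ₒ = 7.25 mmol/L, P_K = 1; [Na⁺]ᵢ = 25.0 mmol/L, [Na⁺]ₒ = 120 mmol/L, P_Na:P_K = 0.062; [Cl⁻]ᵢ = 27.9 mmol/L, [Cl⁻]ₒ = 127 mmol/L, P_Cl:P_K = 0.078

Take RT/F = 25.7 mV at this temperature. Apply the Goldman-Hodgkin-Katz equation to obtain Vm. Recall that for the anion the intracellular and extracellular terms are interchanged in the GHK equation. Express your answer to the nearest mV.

-57 mV

Vm = 25.7 · ln[(Σ P·[cation]ₒ + Σ P·[anion]ᵢ) / (Σ P·[cation]ᵢ + Σ P·[anion]ₒ)]
Numerator = 1×7.25 + 0.062×120 + 0.078×27.9 = 16.87
Denominator = 1×141 + 0.062×25.0 + 0.078×127 = 152.5
Vm = 25.7 · ln(0.11063) = 25.7 × (-2.2016) = -56.58 mV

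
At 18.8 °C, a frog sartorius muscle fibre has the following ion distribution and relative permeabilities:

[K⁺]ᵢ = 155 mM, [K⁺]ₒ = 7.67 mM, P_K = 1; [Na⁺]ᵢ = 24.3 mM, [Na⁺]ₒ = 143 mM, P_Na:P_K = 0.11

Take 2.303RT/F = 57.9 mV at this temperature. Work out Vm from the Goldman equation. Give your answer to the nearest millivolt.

-48 mV

Vm = 57.9 · log₁₀[(Σ P·[cation]ₒ + Σ P·[anion]ᵢ) / (Σ P·[cation]ᵢ + Σ P·[anion]ₒ)]
Numerator = 1×7.67 + 0.11×143 = 23.4
Denominator = 1×155 + 0.11×24.3 = 157.7
Vm = 57.9 · log₁₀(0.14841) = 57.9 × (-0.8285) = -47.97 mV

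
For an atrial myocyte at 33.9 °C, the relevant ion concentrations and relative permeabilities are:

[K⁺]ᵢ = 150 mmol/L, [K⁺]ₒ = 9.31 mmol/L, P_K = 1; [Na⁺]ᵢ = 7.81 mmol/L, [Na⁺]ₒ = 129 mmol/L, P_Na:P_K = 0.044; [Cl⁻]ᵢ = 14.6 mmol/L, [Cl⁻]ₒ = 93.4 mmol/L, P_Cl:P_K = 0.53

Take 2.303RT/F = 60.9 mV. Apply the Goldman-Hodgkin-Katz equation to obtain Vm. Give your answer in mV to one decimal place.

Vm = 60.9 · log₁₀[(Σ P·[cation]ₒ + Σ P·[anion]ᵢ) / (Σ P·[cation]ᵢ + Σ P·[anion]ₒ)]
Numerator = 1×9.31 + 0.044×129 + 0.53×14.6 = 22.72
Denominator = 1×150 + 0.044×7.81 + 0.53×93.4 = 199.8
Vm = 60.9 · log₁₀(0.11371) = 60.9 × (-0.9442) = -57.50 mV

-57.5 mV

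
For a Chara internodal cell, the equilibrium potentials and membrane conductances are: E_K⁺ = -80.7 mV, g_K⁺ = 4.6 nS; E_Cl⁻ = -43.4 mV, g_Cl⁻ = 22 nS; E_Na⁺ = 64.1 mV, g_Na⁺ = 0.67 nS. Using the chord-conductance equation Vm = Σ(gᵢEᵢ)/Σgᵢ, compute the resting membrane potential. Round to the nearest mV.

Σ gᵢEᵢ = 4.6·(-80.7) + 22·(-43.4) + 0.67·(64.1) = -1283.07
Σ gᵢ = 4.6 + 22 + 0.67 = 27.27
Vm = -1283.07 / 27.27 = -47.05 mV

-47 mV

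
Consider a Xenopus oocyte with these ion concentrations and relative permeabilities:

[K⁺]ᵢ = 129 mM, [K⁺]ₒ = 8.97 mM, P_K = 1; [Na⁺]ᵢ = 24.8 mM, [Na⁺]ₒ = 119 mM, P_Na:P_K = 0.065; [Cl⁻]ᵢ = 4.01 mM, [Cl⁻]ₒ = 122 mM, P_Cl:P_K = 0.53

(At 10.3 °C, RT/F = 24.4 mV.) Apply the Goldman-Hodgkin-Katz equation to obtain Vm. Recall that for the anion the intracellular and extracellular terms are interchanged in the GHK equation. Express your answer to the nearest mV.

Vm = 24.4 · ln[(Σ P·[cation]ₒ + Σ P·[anion]ᵢ) / (Σ P·[cation]ᵢ + Σ P·[anion]ₒ)]
Numerator = 1×8.97 + 0.065×119 + 0.53×4.01 = 18.83
Denominator = 1×129 + 0.065×24.8 + 0.53×122 = 195.3
Vm = 24.4 · ln(0.096431) = 24.4 × (-2.3389) = -57.07 mV

-57 mV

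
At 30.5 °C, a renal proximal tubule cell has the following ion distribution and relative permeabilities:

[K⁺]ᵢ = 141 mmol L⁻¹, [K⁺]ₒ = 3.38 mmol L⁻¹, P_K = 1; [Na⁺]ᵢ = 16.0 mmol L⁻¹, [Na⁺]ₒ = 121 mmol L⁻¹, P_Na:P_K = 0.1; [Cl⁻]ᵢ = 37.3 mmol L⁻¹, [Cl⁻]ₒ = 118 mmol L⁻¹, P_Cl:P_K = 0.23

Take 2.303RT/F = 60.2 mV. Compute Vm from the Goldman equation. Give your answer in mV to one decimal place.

Vm = 60.2 · log₁₀[(Σ P·[cation]ₒ + Σ P·[anion]ᵢ) / (Σ P·[cation]ᵢ + Σ P·[anion]ₒ)]
Numerator = 1×3.38 + 0.1×121 + 0.23×37.3 = 24.06
Denominator = 1×141 + 0.1×16.0 + 0.23×118 = 169.7
Vm = 60.2 · log₁₀(0.14174) = 60.2 × (-0.8485) = -51.08 mV

-51.1 mV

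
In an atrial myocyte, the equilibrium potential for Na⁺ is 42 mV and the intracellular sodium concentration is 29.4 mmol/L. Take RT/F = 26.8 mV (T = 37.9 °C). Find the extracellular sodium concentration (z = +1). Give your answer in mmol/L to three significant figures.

141 mmol/L

Nernst: E = (26.8/1) · ln([out]/[in]), so ln([out]/[in]) = 42.0 × 1 / 26.8 = 1.5672.
[out]/[in] = e^(1.5672) = 4.793.
[out] = 4.793 × 29.4 = 140.9 mmol/L.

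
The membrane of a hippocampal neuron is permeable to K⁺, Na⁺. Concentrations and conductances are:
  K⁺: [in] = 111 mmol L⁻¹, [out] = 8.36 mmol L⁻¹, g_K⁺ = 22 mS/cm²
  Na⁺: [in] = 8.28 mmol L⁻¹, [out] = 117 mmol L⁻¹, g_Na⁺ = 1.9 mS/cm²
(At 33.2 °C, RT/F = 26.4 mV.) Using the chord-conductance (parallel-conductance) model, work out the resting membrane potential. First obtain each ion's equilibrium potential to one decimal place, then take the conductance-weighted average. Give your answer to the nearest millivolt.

E_K⁺ = (26.4/1)·ln(8.36/111) = -68.3 mV
E_Na⁺ = (26.4/1)·ln(117/8.28) = 69.9 mV
Vm = (Σ gᵢEᵢ)/(Σ gᵢ) = (22·-68.3 + 1.9·69.9) / (22 + 1.9)
= -1369.79 / 23.9 = -57.31 mV

-57 mV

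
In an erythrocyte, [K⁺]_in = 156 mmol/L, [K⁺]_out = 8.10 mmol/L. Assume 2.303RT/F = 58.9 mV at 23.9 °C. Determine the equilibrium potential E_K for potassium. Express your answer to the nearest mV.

E = (58.9/z) · log₁₀([K⁺]_out/[K⁺]_in) with z = +1.
= (58.9/1) · log₁₀(8.10/156) = 58.90 · log₁₀(0.05192)
= 58.90 · (-1.2846) = -75.67 mV

-76 mV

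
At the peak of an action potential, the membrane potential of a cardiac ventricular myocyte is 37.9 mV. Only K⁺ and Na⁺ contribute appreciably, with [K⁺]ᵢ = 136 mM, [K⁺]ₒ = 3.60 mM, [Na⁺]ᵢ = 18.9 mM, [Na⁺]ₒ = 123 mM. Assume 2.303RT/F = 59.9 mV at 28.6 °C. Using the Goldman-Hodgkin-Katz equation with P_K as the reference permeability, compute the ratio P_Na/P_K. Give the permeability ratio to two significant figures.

14

Let α = P_Na/P_K. GHK: Vm = 59.9·log₁₀[(Kₒ + α·Naₒ)/(Kᵢ + α·Naᵢ)].
10^(Vm/59.9) = 10^(37.9/59.9) = 4.2926
So 4.2926·(Kᵢ + α·Naᵢ) = Kₒ + α·Naₒ → α = (4.2926·136.0 − 3.6) / (123.0 − 4.2926·18.9)
α = (583.8 − 3.6) / (123.0 − 81.13) = 580.2/41.87 = 13.86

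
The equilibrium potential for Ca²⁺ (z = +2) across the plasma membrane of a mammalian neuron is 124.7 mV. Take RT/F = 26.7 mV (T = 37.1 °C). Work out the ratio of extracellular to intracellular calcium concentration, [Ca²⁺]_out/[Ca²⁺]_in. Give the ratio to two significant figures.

ln([out]/[in]) = E·z/(26.7) = 124.7 × 2 / 26.7 = 9.3408
[out]/[in] = e^(9.3408) = 1.139e+04

11000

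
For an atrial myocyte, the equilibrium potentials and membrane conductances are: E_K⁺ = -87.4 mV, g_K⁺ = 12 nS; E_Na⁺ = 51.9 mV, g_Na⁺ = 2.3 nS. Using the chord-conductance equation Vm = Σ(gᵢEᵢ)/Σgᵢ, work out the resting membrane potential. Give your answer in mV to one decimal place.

Σ gᵢEᵢ = 12·(-87.4) + 2.3·(51.9) = -929.43
Σ gᵢ = 12 + 2.3 = 14.3
Vm = -929.43 / 14.3 = -65.00 mV

-65.0 mV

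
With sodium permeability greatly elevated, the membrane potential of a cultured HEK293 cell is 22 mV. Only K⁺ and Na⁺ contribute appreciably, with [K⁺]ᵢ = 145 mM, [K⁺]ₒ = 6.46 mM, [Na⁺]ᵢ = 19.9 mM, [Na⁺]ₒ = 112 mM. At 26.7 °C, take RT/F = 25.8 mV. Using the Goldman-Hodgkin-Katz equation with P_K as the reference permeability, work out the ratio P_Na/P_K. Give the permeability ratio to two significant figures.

Let α = P_Na/P_K. GHK: Vm = 25.8·ln[(Kₒ + α·Naₒ)/(Kᵢ + α·Naᵢ)].
e^(Vm/25.8) = e^(22.0/25.8) = 2.346
So 2.346·(Kᵢ + α·Naᵢ) = Kₒ + α·Naₒ → α = (2.346·145.0 − 6.46) / (112.0 − 2.346·19.9)
α = (340.2 − 6.46) / (112.0 − 46.69) = 333.7/65.31 = 5.109

5.1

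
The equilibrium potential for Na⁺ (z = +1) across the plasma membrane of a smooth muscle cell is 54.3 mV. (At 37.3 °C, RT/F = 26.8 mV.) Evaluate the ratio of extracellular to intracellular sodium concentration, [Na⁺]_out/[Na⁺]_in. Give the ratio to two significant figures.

7.6

ln([out]/[in]) = E·z/(26.8) = 54.3 × 1 / 26.8 = 2.0261
[out]/[in] = e^(2.0261) = 7.585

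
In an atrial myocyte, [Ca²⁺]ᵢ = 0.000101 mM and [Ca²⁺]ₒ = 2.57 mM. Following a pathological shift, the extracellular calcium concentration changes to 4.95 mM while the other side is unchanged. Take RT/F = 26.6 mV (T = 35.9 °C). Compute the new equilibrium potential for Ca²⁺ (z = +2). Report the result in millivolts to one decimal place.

143.6 mV

After the shift: [Ca²⁺]_out = 4.95, [Ca²⁺]_in = 0.000101 mM.
E_new = (26.6/2)·ln(4.95/0.000101) = 13.30 · (10.7998) = 143.64 mV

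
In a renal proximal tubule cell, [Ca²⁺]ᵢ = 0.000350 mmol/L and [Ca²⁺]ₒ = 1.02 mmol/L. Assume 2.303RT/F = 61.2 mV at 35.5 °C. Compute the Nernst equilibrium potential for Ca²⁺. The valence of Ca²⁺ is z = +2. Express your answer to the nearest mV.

E = (61.2/z) · log₁₀([Ca²⁺]_out/[Ca²⁺]_in) with z = +2.
= (61.2/2) · log₁₀(1.02/0.000350) = 30.60 · log₁₀(2914)
= 30.60 · (3.4645) = 106.01 mV

106 mV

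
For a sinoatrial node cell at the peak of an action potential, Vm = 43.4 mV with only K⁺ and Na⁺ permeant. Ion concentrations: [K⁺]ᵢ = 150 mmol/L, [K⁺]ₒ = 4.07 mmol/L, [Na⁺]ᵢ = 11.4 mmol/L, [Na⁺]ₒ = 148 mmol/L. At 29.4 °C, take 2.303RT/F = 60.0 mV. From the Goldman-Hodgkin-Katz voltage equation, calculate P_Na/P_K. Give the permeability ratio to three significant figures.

Let α = P_Na/P_K. GHK: Vm = 60.0·log₁₀[(Kₒ + α·Naₒ)/(Kᵢ + α·Naᵢ)].
10^(Vm/60.0) = 10^(43.4/60.0) = 5.2885
So 5.2885·(Kᵢ + α·Naᵢ) = Kₒ + α·Naₒ → α = (5.2885·150.0 − 4.07) / (148.0 − 5.2885·11.4)
α = (793.3 − 4.07) / (148.0 − 60.29) = 789.2/87.71 = 8.998

9.00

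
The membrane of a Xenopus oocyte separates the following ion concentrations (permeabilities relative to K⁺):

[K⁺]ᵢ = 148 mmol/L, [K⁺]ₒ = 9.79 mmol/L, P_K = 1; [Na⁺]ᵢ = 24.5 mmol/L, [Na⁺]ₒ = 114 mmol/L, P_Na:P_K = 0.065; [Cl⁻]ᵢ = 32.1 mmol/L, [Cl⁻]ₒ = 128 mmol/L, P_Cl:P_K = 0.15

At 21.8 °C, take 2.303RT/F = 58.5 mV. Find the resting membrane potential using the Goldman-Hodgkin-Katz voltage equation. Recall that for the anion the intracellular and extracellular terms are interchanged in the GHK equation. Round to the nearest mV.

-52 mV

Vm = 58.5 · log₁₀[(Σ P·[cation]ₒ + Σ P·[anion]ᵢ) / (Σ P·[cation]ᵢ + Σ P·[anion]ₒ)]
Numerator = 1×9.79 + 0.065×114 + 0.15×32.1 = 22.02
Denominator = 1×148 + 0.065×24.5 + 0.15×128 = 168.8
Vm = 58.5 · log₁₀(0.13043) = 58.5 × (-0.8846) = -51.75 mV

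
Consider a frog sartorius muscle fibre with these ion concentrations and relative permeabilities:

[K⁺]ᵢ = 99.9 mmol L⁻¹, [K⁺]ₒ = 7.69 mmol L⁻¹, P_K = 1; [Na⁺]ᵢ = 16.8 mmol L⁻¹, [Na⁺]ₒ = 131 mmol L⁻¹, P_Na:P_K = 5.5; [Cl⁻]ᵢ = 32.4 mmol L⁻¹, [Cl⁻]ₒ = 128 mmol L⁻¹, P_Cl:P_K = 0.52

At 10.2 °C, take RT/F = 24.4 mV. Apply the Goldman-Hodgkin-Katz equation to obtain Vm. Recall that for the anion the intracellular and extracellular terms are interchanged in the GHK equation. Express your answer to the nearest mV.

Vm = 24.4 · ln[(Σ P·[cation]ₒ + Σ P·[anion]ᵢ) / (Σ P·[cation]ᵢ + Σ P·[anion]ₒ)]
Numerator = 1×7.69 + 5.5×131 + 0.52×32.4 = 745
Denominator = 1×99.9 + 5.5×16.8 + 0.52×128 = 258.9
Vm = 24.4 · ln(2.8782) = 24.4 × (1.0571) = 25.79 mV

26 mV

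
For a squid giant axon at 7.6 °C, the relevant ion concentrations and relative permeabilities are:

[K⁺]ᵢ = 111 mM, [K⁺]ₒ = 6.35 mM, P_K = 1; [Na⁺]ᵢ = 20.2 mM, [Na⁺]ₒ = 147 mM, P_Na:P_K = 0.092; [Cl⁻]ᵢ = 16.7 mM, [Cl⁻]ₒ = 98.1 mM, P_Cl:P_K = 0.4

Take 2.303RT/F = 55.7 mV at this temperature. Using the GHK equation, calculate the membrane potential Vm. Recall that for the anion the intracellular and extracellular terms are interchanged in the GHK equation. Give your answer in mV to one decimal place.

-42.2 mV

Vm = 55.7 · log₁₀[(Σ P·[cation]ₒ + Σ P·[anion]ᵢ) / (Σ P·[cation]ᵢ + Σ P·[anion]ₒ)]
Numerator = 1×6.35 + 0.092×147 + 0.4×16.7 = 26.55
Denominator = 1×111 + 0.092×20.2 + 0.4×98.1 = 152.1
Vm = 55.7 · log₁₀(0.17458) = 55.7 × (-0.7580) = -42.22 mV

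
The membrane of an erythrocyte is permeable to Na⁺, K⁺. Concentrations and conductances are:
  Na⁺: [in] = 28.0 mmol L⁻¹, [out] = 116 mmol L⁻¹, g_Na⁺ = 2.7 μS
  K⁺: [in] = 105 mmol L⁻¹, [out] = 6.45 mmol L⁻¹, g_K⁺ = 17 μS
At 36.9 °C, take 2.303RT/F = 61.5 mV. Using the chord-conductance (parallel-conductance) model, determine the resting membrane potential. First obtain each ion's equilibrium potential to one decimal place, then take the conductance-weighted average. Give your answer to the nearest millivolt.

E_Na⁺ = (61.5/1)·log₁₀(116/28.0) = 38.0 mV
E_K⁺ = (61.5/1)·log₁₀(6.45/105) = -74.5 mV
Vm = (Σ gᵢEᵢ)/(Σ gᵢ) = (2.7·38.0 + 17·-74.5) / (2.7 + 17)
= -1163.90 / 19.7 = -59.08 mV

-59 mV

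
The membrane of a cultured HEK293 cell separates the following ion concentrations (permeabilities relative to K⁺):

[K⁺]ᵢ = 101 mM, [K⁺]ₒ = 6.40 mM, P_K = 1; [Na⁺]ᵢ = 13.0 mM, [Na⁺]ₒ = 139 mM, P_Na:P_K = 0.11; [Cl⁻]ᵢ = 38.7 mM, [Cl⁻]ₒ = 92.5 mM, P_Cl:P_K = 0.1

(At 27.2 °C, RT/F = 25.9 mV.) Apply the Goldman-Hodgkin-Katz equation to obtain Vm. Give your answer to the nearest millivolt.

-38 mV

Vm = 25.9 · ln[(Σ P·[cation]ₒ + Σ P·[anion]ᵢ) / (Σ P·[cation]ᵢ + Σ P·[anion]ₒ)]
Numerator = 1×6.40 + 0.11×139 + 0.1×38.7 = 25.56
Denominator = 1×101 + 0.11×13.0 + 0.1×92.5 = 111.7
Vm = 25.9 · ln(0.22887) = 25.9 × (-1.4746) = -38.19 mV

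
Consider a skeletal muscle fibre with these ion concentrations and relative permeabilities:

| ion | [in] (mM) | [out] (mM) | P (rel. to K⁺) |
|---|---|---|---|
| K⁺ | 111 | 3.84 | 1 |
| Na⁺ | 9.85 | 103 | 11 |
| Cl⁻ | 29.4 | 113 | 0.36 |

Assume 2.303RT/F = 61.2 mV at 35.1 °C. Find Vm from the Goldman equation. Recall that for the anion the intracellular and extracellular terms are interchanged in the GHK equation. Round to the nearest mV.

39 mV

Vm = 61.2 · log₁₀[(Σ P·[cation]ₒ + Σ P·[anion]ᵢ) / (Σ P·[cation]ᵢ + Σ P·[anion]ₒ)]
Numerator = 1×3.84 + 11×103 + 0.36×29.4 = 1147
Denominator = 1×111 + 11×9.85 + 0.36×113 = 260
Vm = 61.2 · log₁₀(4.4127) = 61.2 × (0.6447) = 39.46 mV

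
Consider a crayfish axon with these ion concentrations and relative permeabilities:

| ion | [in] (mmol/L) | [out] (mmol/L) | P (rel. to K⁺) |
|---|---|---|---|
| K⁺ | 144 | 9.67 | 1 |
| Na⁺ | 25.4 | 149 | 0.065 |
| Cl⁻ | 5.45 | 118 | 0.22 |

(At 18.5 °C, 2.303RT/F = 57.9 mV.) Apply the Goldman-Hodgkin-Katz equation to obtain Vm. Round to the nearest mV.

Vm = 57.9 · log₁₀[(Σ P·[cation]ₒ + Σ P·[anion]ᵢ) / (Σ P·[cation]ᵢ + Σ P·[anion]ₒ)]
Numerator = 1×9.67 + 0.065×149 + 0.22×5.45 = 20.55
Denominator = 1×144 + 0.065×25.4 + 0.22×118 = 171.6
Vm = 57.9 · log₁₀(0.11977) = 57.9 × (-0.9216) = -53.36 mV

-53 mV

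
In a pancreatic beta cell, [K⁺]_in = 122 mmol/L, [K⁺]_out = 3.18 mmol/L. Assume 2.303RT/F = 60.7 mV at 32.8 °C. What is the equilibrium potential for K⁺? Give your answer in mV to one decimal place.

E = (60.7/z) · log₁₀([K⁺]_out/[K⁺]_in) with z = +1.
= (60.7/1) · log₁₀(3.18/122) = 60.70 · log₁₀(0.02607)
= 60.70 · (-1.5839) = -96.14 mV

-96.1 mV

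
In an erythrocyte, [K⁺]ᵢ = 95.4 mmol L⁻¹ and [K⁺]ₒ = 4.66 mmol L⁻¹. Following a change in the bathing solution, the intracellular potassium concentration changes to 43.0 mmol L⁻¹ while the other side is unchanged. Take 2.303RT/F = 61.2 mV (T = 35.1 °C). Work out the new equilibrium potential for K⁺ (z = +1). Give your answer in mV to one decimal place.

After the shift: [K⁺]_out = 4.66, [K⁺]_in = 43.0 mmol L⁻¹.
E_new = (61.2/1)·log₁₀(4.66/43.0) = 61.20 · (-0.9651) = -59.06 mV

-59.1 mV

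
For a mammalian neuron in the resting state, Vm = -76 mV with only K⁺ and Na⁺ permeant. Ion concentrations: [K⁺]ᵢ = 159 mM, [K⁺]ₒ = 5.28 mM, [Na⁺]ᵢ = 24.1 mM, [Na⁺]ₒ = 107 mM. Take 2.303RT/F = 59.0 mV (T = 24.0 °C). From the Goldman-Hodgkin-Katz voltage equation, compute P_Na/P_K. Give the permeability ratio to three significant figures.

0.0275

Let α = P_Na/P_K. GHK: Vm = 59.0·log₁₀[(Kₒ + α·Naₒ)/(Kᵢ + α·Naᵢ)].
10^(Vm/59.0) = 10^(-76.0/59.0) = 0.051507
So 0.051507·(Kᵢ + α·Naᵢ) = Kₒ + α·Naₒ → α = (0.051507·159.0 − 5.28) / (107.0 − 0.051507·24.1)
α = (8.19 − 5.28) / (107.0 − 1.241) = 2.91/105.8 = 0.02751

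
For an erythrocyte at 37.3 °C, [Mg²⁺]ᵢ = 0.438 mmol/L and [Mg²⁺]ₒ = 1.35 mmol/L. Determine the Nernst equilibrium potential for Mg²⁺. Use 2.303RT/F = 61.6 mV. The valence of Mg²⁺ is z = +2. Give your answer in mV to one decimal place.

E = (61.6/z) · log₁₀([Mg²⁺]_out/[Mg²⁺]_in) with z = +2.
= (61.6/2) · log₁₀(1.35/0.438) = 30.80 · log₁₀(3.082)
= 30.80 · (0.4889) = 15.06 mV

15.1 mV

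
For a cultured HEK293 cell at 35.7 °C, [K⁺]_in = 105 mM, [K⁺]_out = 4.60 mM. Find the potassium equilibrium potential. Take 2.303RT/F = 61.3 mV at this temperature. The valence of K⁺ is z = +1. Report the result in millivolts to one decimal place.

-83.3 mV

E = (61.3/z) · log₁₀([K⁺]_out/[K⁺]_in) with z = +1.
= (61.3/1) · log₁₀(4.60/105) = 61.30 · log₁₀(0.04381)
= 61.30 · (-1.3584) = -83.27 mV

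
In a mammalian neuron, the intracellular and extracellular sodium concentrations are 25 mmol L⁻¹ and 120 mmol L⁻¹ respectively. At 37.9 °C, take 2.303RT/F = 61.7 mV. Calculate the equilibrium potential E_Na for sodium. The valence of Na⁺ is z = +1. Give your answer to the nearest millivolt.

E = (61.7/z) · log₁₀([Na⁺]_out/[Na⁺]_in) with z = +1.
= (61.7/1) · log₁₀(120/25) = 61.70 · log₁₀(4.8)
= 61.70 · (0.6812) = 42.03 mV

42 mV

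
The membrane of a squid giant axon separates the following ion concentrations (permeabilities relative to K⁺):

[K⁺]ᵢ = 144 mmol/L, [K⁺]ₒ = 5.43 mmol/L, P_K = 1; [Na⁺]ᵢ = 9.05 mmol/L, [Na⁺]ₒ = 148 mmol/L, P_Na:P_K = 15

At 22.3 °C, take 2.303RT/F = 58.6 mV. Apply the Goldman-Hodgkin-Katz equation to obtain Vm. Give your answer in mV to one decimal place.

Vm = 58.6 · log₁₀[(Σ P·[cation]ₒ + Σ P·[anion]ᵢ) / (Σ P·[cation]ᵢ + Σ P·[anion]ₒ)]
Numerator = 1×5.43 + 15×148 = 2225
Denominator = 1×144 + 15×9.05 = 279.8
Vm = 58.6 · log₁₀(7.9551) = 58.6 × (0.9006) = 52.78 mV

52.8 mV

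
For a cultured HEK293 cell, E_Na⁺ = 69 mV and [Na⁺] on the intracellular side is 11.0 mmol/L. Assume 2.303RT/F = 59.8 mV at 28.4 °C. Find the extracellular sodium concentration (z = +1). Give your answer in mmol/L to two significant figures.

Nernst: E = (59.8/1) · log₁₀([out]/[in]), so log₁₀([out]/[in]) = 69.0 × 1 / 59.8 = 1.1538.
[out]/[in] = 10^(1.1538) = 14.25.
[out] = 14.25 × 11.0 = 156.8 mmol/L.

160 mmol/L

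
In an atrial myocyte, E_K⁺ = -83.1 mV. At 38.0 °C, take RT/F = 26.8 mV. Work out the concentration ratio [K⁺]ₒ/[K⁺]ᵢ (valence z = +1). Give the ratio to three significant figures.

ln([out]/[in]) = E·z/(26.8) = -83.1 × 1 / 26.8 = -3.1007
[out]/[in] = e^(-3.1007) = 0.04502

0.0450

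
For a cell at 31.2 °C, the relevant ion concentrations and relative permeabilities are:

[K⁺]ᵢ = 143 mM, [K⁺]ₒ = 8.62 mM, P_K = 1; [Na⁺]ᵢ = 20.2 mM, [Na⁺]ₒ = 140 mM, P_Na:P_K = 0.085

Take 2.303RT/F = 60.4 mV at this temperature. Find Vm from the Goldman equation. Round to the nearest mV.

-51 mV

Vm = 60.4 · log₁₀[(Σ P·[cation]ₒ + Σ P·[anion]ᵢ) / (Σ P·[cation]ᵢ + Σ P·[anion]ₒ)]
Numerator = 1×8.62 + 0.085×140 = 20.52
Denominator = 1×143 + 0.085×20.2 = 144.7
Vm = 60.4 · log₁₀(0.14179) = 60.4 × (-0.8483) = -51.24 mV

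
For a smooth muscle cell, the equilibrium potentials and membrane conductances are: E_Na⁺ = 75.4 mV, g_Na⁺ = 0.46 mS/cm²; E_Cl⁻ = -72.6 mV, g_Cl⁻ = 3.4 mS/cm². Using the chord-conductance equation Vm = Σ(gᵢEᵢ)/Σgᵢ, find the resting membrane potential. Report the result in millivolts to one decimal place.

-55.0 mV

Σ gᵢEᵢ = 0.46·(75.4) + 3.4·(-72.6) = -212.16
Σ gᵢ = 0.46 + 3.4 = 3.86
Vm = -212.16 / 3.86 = -54.96 mV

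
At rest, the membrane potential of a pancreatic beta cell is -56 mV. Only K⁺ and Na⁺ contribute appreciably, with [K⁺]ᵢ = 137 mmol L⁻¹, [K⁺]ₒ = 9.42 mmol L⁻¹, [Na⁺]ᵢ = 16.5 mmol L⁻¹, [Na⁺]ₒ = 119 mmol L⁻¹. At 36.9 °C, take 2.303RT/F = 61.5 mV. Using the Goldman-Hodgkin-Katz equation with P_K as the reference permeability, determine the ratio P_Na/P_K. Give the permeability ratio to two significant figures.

Let α = P_Na/P_K. GHK: Vm = 61.5·log₁₀[(Kₒ + α·Naₒ)/(Kᵢ + α·Naᵢ)].
10^(Vm/61.5) = 10^(-56.0/61.5) = 0.12287
So 0.12287·(Kᵢ + α·Naᵢ) = Kₒ + α·Naₒ → α = (0.12287·137.0 − 9.42) / (119.0 − 0.12287·16.5)
α = (16.83 − 9.42) / (119.0 − 2.027) = 7.413/117 = 0.06337

0.063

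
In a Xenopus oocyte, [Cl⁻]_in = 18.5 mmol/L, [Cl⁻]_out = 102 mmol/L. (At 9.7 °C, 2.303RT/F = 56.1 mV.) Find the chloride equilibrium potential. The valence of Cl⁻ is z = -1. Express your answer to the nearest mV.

-42 mV

E = (56.1/z) · log₁₀([Cl⁻]_out/[Cl⁻]_in) with z = -1.
For an anion, dividing by z = -1 reverses the sign.
= (56.1/-1) · log₁₀(102/18.5) = -56.10 · log₁₀(5.514)
= -56.10 · (0.7414) = -41.59 mV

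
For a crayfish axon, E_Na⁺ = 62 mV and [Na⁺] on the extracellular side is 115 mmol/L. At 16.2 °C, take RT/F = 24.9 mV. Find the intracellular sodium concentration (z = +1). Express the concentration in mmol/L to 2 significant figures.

Nernst: E = (24.9/1) · ln([out]/[in]), so ln([out]/[in]) = 62.0 × 1 / 24.9 = 2.4900.
[out]/[in] = e^(2.4900) = 12.06.
[in] = 115 / 12.06 = 9.535 mmol/L.

9.5 mmol/L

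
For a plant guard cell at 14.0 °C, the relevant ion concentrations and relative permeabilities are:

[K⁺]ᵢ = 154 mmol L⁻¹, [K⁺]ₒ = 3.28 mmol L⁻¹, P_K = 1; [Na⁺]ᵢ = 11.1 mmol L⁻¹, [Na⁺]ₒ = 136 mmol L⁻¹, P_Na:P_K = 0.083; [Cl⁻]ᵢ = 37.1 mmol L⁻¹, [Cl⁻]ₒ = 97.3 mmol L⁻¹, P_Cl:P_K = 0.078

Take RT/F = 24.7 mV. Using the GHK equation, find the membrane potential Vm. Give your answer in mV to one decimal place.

Vm = 24.7 · ln[(Σ P·[cation]ₒ + Σ P·[anion]ᵢ) / (Σ P·[cation]ᵢ + Σ P·[anion]ₒ)]
Numerator = 1×3.28 + 0.083×136 + 0.078×37.1 = 17.46
Denominator = 1×154 + 0.083×11.1 + 0.078×97.3 = 162.5
Vm = 24.7 · ln(0.10745) = 24.7 × (-2.2307) = -55.10 mV

-55.1 mV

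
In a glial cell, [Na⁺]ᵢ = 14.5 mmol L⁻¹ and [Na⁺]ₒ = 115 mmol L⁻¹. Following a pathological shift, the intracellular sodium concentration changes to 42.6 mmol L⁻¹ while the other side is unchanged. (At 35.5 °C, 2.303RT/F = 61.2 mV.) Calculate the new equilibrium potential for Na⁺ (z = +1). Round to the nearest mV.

After the shift: [Na⁺]_out = 115, [Na⁺]_in = 42.6 mmol L⁻¹.
E_new = (61.2/1)·log₁₀(115/42.6) = 61.20 · (0.4313) = 26.39 mV

26 mV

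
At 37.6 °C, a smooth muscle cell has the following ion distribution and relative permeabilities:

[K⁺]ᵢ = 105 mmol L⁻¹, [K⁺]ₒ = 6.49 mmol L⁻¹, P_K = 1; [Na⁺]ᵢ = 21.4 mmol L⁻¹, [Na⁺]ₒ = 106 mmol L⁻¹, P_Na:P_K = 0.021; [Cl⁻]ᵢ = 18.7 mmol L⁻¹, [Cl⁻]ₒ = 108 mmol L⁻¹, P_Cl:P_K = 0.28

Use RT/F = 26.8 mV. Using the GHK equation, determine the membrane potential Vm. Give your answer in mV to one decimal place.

Vm = 26.8 · ln[(Σ P·[cation]ₒ + Σ P·[anion]ᵢ) / (Σ P·[cation]ᵢ + Σ P·[anion]ₒ)]
Numerator = 1×6.49 + 0.021×106 + 0.28×18.7 = 13.95
Denominator = 1×105 + 0.021×21.4 + 0.28×108 = 135.7
Vm = 26.8 · ln(0.10282) = 26.8 × (-2.2747) = -60.96 mV

-61.0 mV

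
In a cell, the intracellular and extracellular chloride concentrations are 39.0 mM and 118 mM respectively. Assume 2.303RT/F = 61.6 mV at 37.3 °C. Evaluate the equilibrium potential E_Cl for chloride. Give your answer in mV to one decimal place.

E = (61.6/z) · log₁₀([Cl⁻]_out/[Cl⁻]_in) with z = -1.
For an anion, dividing by z = -1 reverses the sign.
= (61.6/-1) · log₁₀(118/39.0) = -61.60 · log₁₀(3.026)
= -61.60 · (0.4808) = -29.62 mV

-29.6 mV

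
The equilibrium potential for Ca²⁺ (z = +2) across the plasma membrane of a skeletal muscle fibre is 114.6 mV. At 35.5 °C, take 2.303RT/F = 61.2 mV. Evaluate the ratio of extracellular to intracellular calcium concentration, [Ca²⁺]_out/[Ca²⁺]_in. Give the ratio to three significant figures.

5560

log₁₀([out]/[in]) = E·z/(61.2) = 114.6 × 2 / 61.2 = 3.7451
[out]/[in] = 10^(3.7451) = 5560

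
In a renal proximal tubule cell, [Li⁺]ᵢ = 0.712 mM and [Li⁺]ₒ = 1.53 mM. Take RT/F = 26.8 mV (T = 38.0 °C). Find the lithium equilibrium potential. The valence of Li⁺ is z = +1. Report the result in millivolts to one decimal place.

20.5 mV

E = (26.8/z) · ln([Li⁺]_out/[Li⁺]_in) with z = +1.
= (26.8/1) · ln(1.53/0.712) = 26.80 · ln(2.149)
= 26.80 · (0.7649) = 20.50 mV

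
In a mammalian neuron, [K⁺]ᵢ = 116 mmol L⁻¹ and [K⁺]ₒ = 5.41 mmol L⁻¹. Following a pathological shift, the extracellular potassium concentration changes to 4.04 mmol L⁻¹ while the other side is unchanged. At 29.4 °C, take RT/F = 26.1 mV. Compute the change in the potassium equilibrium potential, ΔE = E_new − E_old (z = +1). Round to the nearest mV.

-8 mV

E_old = (26.1/1)·ln(5.41/116) = -80.01 mV
E_new = (26.1/1)·ln(4.04/116) = -87.63 mV
ΔE = -87.63 − (-80.01) = -7.62 mV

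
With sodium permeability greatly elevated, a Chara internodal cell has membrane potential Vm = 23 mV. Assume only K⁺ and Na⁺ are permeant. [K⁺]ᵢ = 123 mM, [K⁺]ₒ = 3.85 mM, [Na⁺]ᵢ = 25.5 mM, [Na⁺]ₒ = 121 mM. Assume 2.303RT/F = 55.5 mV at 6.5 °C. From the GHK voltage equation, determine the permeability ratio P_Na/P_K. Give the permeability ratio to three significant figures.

5.76

Let α = P_Na/P_K. GHK: Vm = 55.5·log₁₀[(Kₒ + α·Naₒ)/(Kᵢ + α·Naᵢ)].
10^(Vm/55.5) = 10^(23.0/55.5) = 2.5967
So 2.5967·(Kᵢ + α·Naᵢ) = Kₒ + α·Naₒ → α = (2.5967·123.0 − 3.85) / (121.0 − 2.5967·25.5)
α = (319.4 − 3.85) / (121.0 − 66.21) = 315.5/54.79 = 5.76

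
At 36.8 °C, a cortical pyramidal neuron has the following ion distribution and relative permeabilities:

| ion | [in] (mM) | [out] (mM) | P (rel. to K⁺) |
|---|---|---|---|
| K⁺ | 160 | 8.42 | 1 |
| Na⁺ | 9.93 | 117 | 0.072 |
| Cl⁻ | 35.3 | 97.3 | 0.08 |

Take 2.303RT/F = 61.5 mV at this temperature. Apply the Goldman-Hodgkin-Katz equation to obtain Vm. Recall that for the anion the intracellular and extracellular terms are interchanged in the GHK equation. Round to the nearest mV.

-57 mV

Vm = 61.5 · log₁₀[(Σ P·[cation]ₒ + Σ P·[anion]ᵢ) / (Σ P·[cation]ᵢ + Σ P·[anion]ₒ)]
Numerator = 1×8.42 + 0.072×117 + 0.08×35.3 = 19.67
Denominator = 1×160 + 0.072×9.93 + 0.08×97.3 = 168.5
Vm = 61.5 · log₁₀(0.11672) = 61.5 × (-0.9328) = -57.37 mV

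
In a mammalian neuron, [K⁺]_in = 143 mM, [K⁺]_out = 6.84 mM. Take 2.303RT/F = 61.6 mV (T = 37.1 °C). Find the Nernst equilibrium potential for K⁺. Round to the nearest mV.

-81 mV

E = (61.6/z) · log₁₀([K⁺]_out/[K⁺]_in) with z = +1.
= (61.6/1) · log₁₀(6.84/143) = 61.60 · log₁₀(0.04783)
= 61.60 · (-1.3203) = -81.33 mV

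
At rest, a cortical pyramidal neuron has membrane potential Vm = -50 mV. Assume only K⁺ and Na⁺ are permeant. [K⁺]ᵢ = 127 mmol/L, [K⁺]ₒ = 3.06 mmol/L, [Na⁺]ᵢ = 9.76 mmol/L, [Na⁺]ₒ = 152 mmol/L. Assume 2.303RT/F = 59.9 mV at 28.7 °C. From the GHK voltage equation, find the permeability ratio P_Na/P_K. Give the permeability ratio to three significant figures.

Let α = P_Na/P_K. GHK: Vm = 59.9·log₁₀[(Kₒ + α·Naₒ)/(Kᵢ + α·Naᵢ)].
10^(Vm/59.9) = 10^(-50.0/59.9) = 0.14631
So 0.14631·(Kᵢ + α·Naᵢ) = Kₒ + α·Naₒ → α = (0.14631·127.0 − 3.06) / (152.0 − 0.14631·9.76)
α = (18.58 − 3.06) / (152.0 − 1.428) = 15.52/150.6 = 0.1031

0.103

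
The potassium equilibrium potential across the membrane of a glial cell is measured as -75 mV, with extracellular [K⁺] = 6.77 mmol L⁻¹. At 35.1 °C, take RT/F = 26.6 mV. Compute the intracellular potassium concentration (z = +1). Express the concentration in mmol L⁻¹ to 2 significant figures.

Nernst: E = (26.6/1) · ln([out]/[in]), so ln([out]/[in]) = -75.0 × 1 / 26.6 = -2.8195.
[out]/[in] = e^(-2.8195) = 0.05963.
[in] = 6.77 / 0.05963 = 113.5 mmol L⁻¹.

110 mmol L⁻¹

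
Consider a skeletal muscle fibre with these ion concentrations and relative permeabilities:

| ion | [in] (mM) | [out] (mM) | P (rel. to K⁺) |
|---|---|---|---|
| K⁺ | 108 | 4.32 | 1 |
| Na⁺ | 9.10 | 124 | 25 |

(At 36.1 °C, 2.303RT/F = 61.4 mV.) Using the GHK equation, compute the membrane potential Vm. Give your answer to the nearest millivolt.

59 mV

Vm = 61.4 · log₁₀[(Σ P·[cation]ₒ + Σ P·[anion]ᵢ) / (Σ P·[cation]ᵢ + Σ P·[anion]ₒ)]
Numerator = 1×4.32 + 25×124 = 3104
Denominator = 1×108 + 25×9.10 = 335.5
Vm = 61.4 · log₁₀(9.2528) = 61.4 × (0.9663) = 59.33 mV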